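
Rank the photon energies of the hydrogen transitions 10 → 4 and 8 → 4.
10 → 4

Calculate the energy for each transition:

Transition 10 → 4:
ΔE₁ = |E_4 - E_10| = |-13.6057/4² - (-13.6057/10²)|
ΔE₁ = |-0.850356250 - (-0.136057000)| = 0.714299 eV

Transition 8 → 4:
ΔE₂ = |E_4 - E_8| = |-13.6057/4² - (-13.6057/8²)|
ΔE₂ = |-0.850356250 - (-0.212589063)| = 0.637767 eV

Since 0.714299 eV > 0.637767 eV, the transition 10 → 4 emits the more energetic photon.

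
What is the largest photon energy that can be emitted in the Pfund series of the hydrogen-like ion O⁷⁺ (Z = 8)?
34.83059 eV

The series limit corresponds to the transition from n = ∞ to n = 5.
This is the highest energy (shortest wavelength) transition in the Pfund series.

E_∞ = 0 eV
E_5 = -13.6057 × 8² / 5² = -34.83059 eV

Energy at series limit:
ΔE = E_∞ - E_5 = 0 - (-34.83059) = 34.83059 eV

This energy equals the ionization energy from the n = 5 state of O⁷⁺.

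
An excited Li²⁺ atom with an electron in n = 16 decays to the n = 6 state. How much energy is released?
2.92310 eV

The energy levels are E_n = -13.6057 Z² eV / n².

Energy at n = 16: E_16 = -13.6057 × 3² / 16² = -0.47832539 eV
Energy at n = 6: E_6 = -13.6057 × 3² / 6² = -3.40142500 eV

For emission (electron falling to lower state), the photon energy is:
E_photon = E_16 - E_6 = |-0.47832539 - (-3.40142500)|
E_photon = 2.92310 eV

This energy is carried away by the emitted photon.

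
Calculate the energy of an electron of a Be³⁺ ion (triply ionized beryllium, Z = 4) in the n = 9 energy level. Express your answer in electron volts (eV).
-2.69 eV

The energy levels of a hydrogen-like atom are given by:
E_n = -13.6057 Z² / n² eV  (with Z = 4 for Be³⁺)

For n = 9:
E_9 = -13.6057 × 4² / 9²
E_9 = -13.6057 × 16 / 81
E_9 = -2.69 eV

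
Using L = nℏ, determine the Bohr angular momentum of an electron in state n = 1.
1.055e-34 J·s (or 1ℏ)

In the Bohr model, angular momentum is quantized:
L = nℏ

where ℏ = h/(2π) = 1.05457e-34 J·s

For n = 1:
L = 1 × 1.05457e-34 J·s
L = 1.055e-34 J·s

This can also be written as L = 1ℏ.
The angular momentum is an integer multiple of the reduced Planck constant.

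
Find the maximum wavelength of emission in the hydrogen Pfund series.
7455.8056 nm

The longest wavelength corresponds to the smallest energy transition in the series.
The Pfund series has all transitions ending at n_f = 5.

For H, the first line (α-line) is the jump from n = 6 to n = 5:
E_6 = -13.6057 / 6² = -0.3779361111 eV
E_5 = -13.6057 / 5² = -0.5442280000 eV
ΔE = E_6 - E_5 = 0.1662918889 eV

λ = hc/E = 1239.84 eV·nm / 0.1662918889 eV
λ = 7455.8056 nm

This is the α-line of the Pfund series in H.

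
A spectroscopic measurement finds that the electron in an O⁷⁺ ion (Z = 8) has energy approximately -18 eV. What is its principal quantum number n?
n = 7

The exact energy levels follow E_n = -13.6057 Z² / n² eV with Z = 8.

The measured value (-18 eV) is reported to only 2 significant figures, so we must test candidate n values and see which one matches to that precision.

Candidate energies:
  n = 5:  E = -13.6057 × 8² / 5² = -34.830592 eV
  n = 6:  E = -13.6057 × 8² / 6² = -24.187911 eV
  n = 7:  E = -13.6057 × 8² / 7² = -17.770710 eV  ← matches
  n = 8:  E = -13.6057 × 8² / 8² = -13.605700 eV
  n = 9:  E = -13.6057 × 8² / 9² = -10.750183 eV

Checking against the measurement of -18 eV (2 sig figs), only n = 7 agrees:
E_7 = -17.770710 eV, which rounds to -18 eV ✓

Therefore n = 7.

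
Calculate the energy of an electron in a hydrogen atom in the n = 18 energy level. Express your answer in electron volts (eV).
-0.041993 eV

The energy levels of a hydrogen-like atom are given by:
E_n = -13.6057 eV / n²

For n = 18:
E_18 = -13.6057 eV / 18²
E_18 = -13.6057 eV / 324
E_18 = -0.041993 eV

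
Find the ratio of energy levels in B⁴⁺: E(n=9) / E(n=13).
2.0864

Using E_n = -13.6057 Z² / n² eV with Z = 5:

E_9 = -13.6057 × 5² / 9² = -340.1425 / 81 = -4.1992901235 eV
E_13 = -13.6057 × 5² / 13² = -340.1425 / 169 = -2.0126775148 eV

The ratio is:
E_9/E_13 = (-4.1992901235) / (-2.0126775148)
E_9/E_13 = (-340.1425/81) / (-340.1425/169)
E_9/E_13 = 169/81
E_9/E_13 = 2.0864
(Note: the Z² factors cancel in the ratio.)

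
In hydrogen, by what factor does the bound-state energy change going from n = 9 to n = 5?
3.240000

Using E_n = -13.6057 Z² / n² eV with Z = 1:

E_5 = -13.6057 / 5² = -13.6057 / 25 = -0.544228000000 eV
E_9 = -13.6057 / 9² = -13.6057 / 81 = -0.167971604938 eV

The ratio is:
E_5/E_9 = (-0.544228000000) / (-0.167971604938)
E_5/E_9 = (-13.6057/25) / (-13.6057/81)
E_5/E_9 = 81/25
E_5/E_9 = 3.240000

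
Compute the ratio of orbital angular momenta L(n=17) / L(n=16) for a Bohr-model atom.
1.063

In the Bohr model, L_n = nℏ, so the ratio is purely the ratio of quantum numbers:

L_17/L_16 = 17ℏ / 16ℏ = 17/16 = 1.063

The angular momentum scales linearly with n.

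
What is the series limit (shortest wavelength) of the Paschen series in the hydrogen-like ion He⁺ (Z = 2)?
205.034655 nm

The series limit corresponds to the transition from n = ∞ to n = 3.
This is the highest energy (shortest wavelength) transition in the Paschen series.

E_∞ = 0 eV
E_3 = -13.6057 × 2² / 3² = -6.0469777778 eV

Energy at series limit:
ΔE = E_∞ - E_3 = 0 - (-6.0469777778) = 6.0469777778 eV
λ = hc/E = 1239.84 eV·nm / 6.0469777778 eV = 205.034655 nm

This energy equals the ionization energy from the n = 3 state of He⁺.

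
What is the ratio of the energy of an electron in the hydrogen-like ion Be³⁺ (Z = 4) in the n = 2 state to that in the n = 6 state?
9.00000

Using E_n = -13.6057 Z² / n² eV with Z = 4:

E_2 = -13.6057 × 4² / 2² = -217.6912 / 4 = -54.42280000000 eV
E_6 = -13.6057 × 4² / 6² = -217.6912 / 36 = -6.04697777778 eV

The ratio is:
E_2/E_6 = (-54.42280000000) / (-6.04697777778)
E_2/E_6 = (-217.6912/4) / (-217.6912/36)
E_2/E_6 = 36/4
E_2/E_6 = 9.00000
(Note: the Z² factors cancel in the ratio.)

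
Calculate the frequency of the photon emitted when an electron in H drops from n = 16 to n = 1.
3.2770e+15 Hz

First, find the transition energy:
E_16 = -13.6057 / 16² = -0.0531473 eV
E_1 = -13.6057 / 1² = -13.6057000 eV
|ΔE| = |E_1 - E_16| = 13.5525527 eV

Convert to Joules: E = 13.5525527 eV × (1.602177 × 10⁻¹⁹ J/eV) = 2.171359e-18 J

Using E = hf:
f = E/h = 2.171359e-18 J / (6.62607 × 10⁻³⁴ J·s)
f = 3.2770e+15 Hz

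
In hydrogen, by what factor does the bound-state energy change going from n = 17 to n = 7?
5.8980

Using E_n = -13.6057 Z² / n² eV with Z = 1:

E_7 = -13.6057 / 7² = -13.6057 / 49 = -0.2776673469 eV
E_17 = -13.6057 / 17² = -13.6057 / 289 = -0.0470785467 eV

The ratio is:
E_7/E_17 = (-0.2776673469) / (-0.0470785467)
E_7/E_17 = (-13.6057/49) / (-13.6057/289)
E_7/E_17 = 289/49
E_7/E_17 = 5.8980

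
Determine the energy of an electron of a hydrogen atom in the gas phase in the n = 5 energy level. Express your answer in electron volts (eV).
-0.54423 eV

The energy levels of a hydrogen-like atom are given by:
E_n = -13.6057 eV / n²

For n = 5:
E_5 = -13.6057 eV / 5²
E_5 = -13.6057 eV / 25
E_5 = -0.54423 eV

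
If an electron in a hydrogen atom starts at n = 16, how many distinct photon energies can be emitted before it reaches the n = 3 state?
91

The electron can occupy levels n = 3, 4, ..., 16 during de-excitation — that is m = 16 - 3 + 1 = 14 distinct levels.

The number of distinct spectral lines equals the number of ways to choose 2 of these m levels (each pair gives one possible emission transition):

Number of lines = m(m-1)/2 = 14×13/2 = 91

These correspond to all possible transitions between the 14 levels:
16 → 15, 16 → 14, 16 → 13, 16 → 12, 16 → 11, 16 → 10, 16 → 9, 16 → 8...

Each transition produces a photon with a unique energy (and thus wavelength). This count does not depend on Z.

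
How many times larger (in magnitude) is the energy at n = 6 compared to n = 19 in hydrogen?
10.028

Using E_n = -13.6057 Z² / n² eV with Z = 1:

E_6 = -13.6057 / 6² = -13.6057 / 36 = -0.377936111 eV
E_19 = -13.6057 / 19² = -13.6057 / 361 = -0.037688920 eV

The ratio is:
E_6/E_19 = (-0.377936111) / (-0.037688920)
E_6/E_19 = (-13.6057/36) / (-13.6057/361)
E_6/E_19 = 361/36
E_6/E_19 = 10.028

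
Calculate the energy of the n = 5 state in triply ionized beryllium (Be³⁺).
-8.7076 eV

For hydrogen-like ions, the energy levels scale with Z²:
E_n = -13.6057 Z² / n² eV

For Be³⁺ (Z = 4) at n = 5:
E_5 = -13.6057 × 4² / 5²
E_5 = -13.6057 × 16 / 25
E_5 = -217.6912 / 25
E_5 = -8.7076 eV

The energy is 16 times more negative than hydrogen at the same n due to the stronger nuclear charge.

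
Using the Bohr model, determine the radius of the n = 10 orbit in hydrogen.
5.29177 nm (or 52.91772 Å)

The Bohr radius formula is:
r_n = n² a₀ / Z

where a₀ = 0.05291772 nm is the Bohr radius.

For H (Z = 1) at n = 10:
r_10 = 10² × 0.05291772 nm / 1
r_10 = 100 × 0.05291772 nm / 1
r_10 = 5.291772 nm / 1
r_10 = 5.29177 nm

The electron orbits at approximately 5.29177 nm from the nucleus.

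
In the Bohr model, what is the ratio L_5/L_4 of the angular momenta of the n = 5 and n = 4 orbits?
1.250

In the Bohr model, L_n = nℏ, so the ratio is purely the ratio of quantum numbers:

L_5/L_4 = 5ℏ / 4ℏ = 5/4 = 1.250

The angular momentum scales linearly with n.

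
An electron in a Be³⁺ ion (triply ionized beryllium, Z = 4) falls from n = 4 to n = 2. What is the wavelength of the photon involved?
30.38 nm

First, find the transition energy using E_n = -13.6057 Z² / n² eV:
E_4 = -13.6057 × 4² / 4² = -13.6057 eV
E_2 = -13.6057 × 4² / 2² = -54.4228 eV

Photon energy: |ΔE| = |E_2 - E_4| = 40.8171 eV

Convert to wavelength using E = hc/λ with hc = 1239.84 eV·nm:
λ = hc/E = 1239.84 eV·nm / 40.8171 eV
λ = 30.38 nm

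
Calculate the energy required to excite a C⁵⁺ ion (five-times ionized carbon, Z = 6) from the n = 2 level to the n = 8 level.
114.798094 eV

The energy levels of a hydrogen-like atom are E_n = -13.6057 Z² eV / n².

Energy at n = 2: E_2 = -13.6057 × 6² / 2² = -122.451300000 eV
Energy at n = 8: E_8 = -13.6057 × 6² / 8² = -7.653206250 eV

The excitation energy is the difference:
ΔE = E_8 - E_2
ΔE = -7.653206250 - (-122.451300000)
ΔE = 114.798094 eV

Since this is positive, energy must be absorbed (photon absorption).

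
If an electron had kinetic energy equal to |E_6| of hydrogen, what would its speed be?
3.64615e+05 m/s (or 0.121623% of c)

The binding energy at n = 6 for hydrogen is:
E_6 = -13.6057/6² = -0.377936111 eV
|E_6| = 0.377936111 eV

Convert to Joules:
KE = 0.377936111 eV × (1.602177 × 10⁻¹⁹ J/eV) = 6.0552054e-20 J

Using KE = ½mv²:
v = √(2·KE/m_e)
v = √(2 × 6.0552054e-20 J / 9.10938 × 10⁻³¹ kg)
v = 3.64615e+05 m/s

This is approximately 0.121623% the speed of light.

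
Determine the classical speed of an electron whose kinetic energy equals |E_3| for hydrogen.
7.29231e+05 m/s (or 0.24325% of c)

The binding energy at n = 3 for hydrogen is:
E_3 = -13.6057/3² = -1.51174444 eV
|E_3| = 1.51174444 eV

Convert to Joules:
KE = 1.51174444 eV × (1.602177 × 10⁻¹⁹ J/eV) = 2.4220822e-19 J

Using KE = ½mv²:
v = √(2·KE/m_e)
v = √(2 × 2.4220822e-19 J / 9.10938 × 10⁻³¹ kg)
v = 7.29231e+05 m/s

This is approximately 0.24325% the speed of light.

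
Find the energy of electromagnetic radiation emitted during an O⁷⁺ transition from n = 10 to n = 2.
208.984 eV

The energy levels are E_n = -13.6057 Z² eV / n².

Energy at n = 10: E_10 = -13.6057 × 8² / 10² = -8.707648 eV
Energy at n = 2: E_2 = -13.6057 × 8² / 2² = -217.691200 eV

For emission (electron falling to lower state), the photon energy is:
E_photon = E_10 - E_2 = |-8.707648 - (-217.691200)|
E_photon = 208.984 eV

This energy is carried away by the emitted photon.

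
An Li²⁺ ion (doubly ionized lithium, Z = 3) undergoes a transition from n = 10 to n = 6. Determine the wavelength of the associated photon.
569.54 nm

First, find the transition energy using E_n = -13.6057 Z² / n² eV:
E_10 = -13.6057 × 3² / 10² = -1.224513 eV
E_6 = -13.6057 × 3² / 6² = -3.401425 eV

Photon energy: |ΔE| = |E_6 - E_10| = 2.176912 eV

Convert to wavelength using E = hc/λ with hc = 1239.84 eV·nm:
λ = hc/E = 1239.84 eV·nm / 2.176912 eV
λ = 569.54 nm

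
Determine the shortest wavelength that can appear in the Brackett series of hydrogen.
1458.02421 nm

The series limit corresponds to the transition from n = ∞ to n = 4.
This is the highest energy (shortest wavelength) transition in the Brackett series.

E_∞ = 0 eV
E_4 = -13.6057 / 4² = -0.85035625000 eV

Energy at series limit:
ΔE = E_∞ - E_4 = 0 - (-0.85035625000) = 0.85035625000 eV
λ = hc/E = 1239.84 eV·nm / 0.85035625000 eV = 1458.02421 nm

This energy equals the ionization energy from the n = 4 state of hydrogen.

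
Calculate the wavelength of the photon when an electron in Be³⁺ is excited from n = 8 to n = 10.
1012.517 nm

First, find the transition energy using E_n = -13.6057 Z² / n² eV:
E_8 = -13.6057 × 4² / 8² = -3.40142500 eV
E_10 = -13.6057 × 4² / 10² = -2.17691200 eV

Photon energy: |ΔE| = |E_10 - E_8| = 1.22451300 eV

Convert to wavelength using E = hc/λ with hc = 1239.84 eV·nm:
λ = hc/E = 1239.84 eV·nm / 1.22451300 eV
λ = 1012.517 nm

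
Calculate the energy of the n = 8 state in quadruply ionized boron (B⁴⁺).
-5.31 eV

For hydrogen-like ions, the energy levels scale with Z²:
E_n = -13.6057 Z² / n² eV

For B⁴⁺ (Z = 5) at n = 8:
E_8 = -13.6057 × 5² / 8²
E_8 = -13.6057 × 25 / 64
E_8 = -340.1425 / 64
E_8 = -5.31 eV

The energy is 25 times more negative than hydrogen at the same n due to the stronger nuclear charge.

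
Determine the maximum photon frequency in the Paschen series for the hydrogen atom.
3.6554e+14 Hz

The series limit corresponds to the transition from n = ∞ to n = 3.
This is the highest energy (shortest wavelength) transition in the Paschen series.

E_∞ = 0 eV
E_3 = -13.6057 / 3² = -1.51174444 eV

Energy at series limit:
ΔE = E_∞ - E_3 = 0 - (-1.51174444) = 1.51174444 eV
E = 1.51174444 eV × (1.602177 × 10⁻¹⁹ J/eV) = 2.422082e-19 J
f = E/h = 2.422082e-19 J / (6.62607 × 10⁻³⁴ J·s) = 3.6554e+14 Hz

This energy equals the ionization energy from the n = 3 state of hydrogen.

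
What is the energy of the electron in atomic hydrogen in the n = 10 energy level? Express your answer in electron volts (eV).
-0.1361 eV

The energy levels of a hydrogen-like atom are given by:
E_n = -13.6057 eV / n²

For n = 10:
E_10 = -13.6057 eV / 10²
E_10 = -13.6057 eV / 100
E_10 = -0.1361 eV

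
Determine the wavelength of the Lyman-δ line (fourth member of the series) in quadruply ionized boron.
3.79694 nm

The lines of a series are numbered from the longest wavelength (smallest ΔE) outward; the fourth line is the transition from n = n_f + 4 to n_f.
The Lyman series has all transitions ending at n_f = 1.

For B⁴⁺ (Z = 5), the fourth line (δ-line) is the jump from n = 5 to n = 1:
E_5 = -13.6057 × 5² / 5² = -13.6057000 eV
E_1 = -13.6057 × 5² / 1² = -340.1425000 eV
ΔE = E_5 - E_1 = 326.5368000 eV

λ = hc/E = 1239.84 eV·nm / 326.5368000 eV
λ = 3.79694 nm

This is the δ-line of the Lyman series in B⁴⁺.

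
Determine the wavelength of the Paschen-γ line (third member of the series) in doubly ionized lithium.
121.50202 nm

The lines of a series are numbered from the longest wavelength (smallest ΔE) outward; the third line is the transition from n = n_f + 3 to n_f.
The Paschen series has all transitions ending at n_f = 3.

For Li²⁺ (Z = 3), the third line (γ-line) is the jump from n = 6 to n = 3:
E_6 = -13.6057 × 3² / 6² = -3.40142500 eV
E_3 = -13.6057 × 3² / 3² = -13.60570000 eV
ΔE = E_6 - E_3 = 10.20427500 eV

λ = hc/E = 1239.84 eV·nm / 10.20427500 eV
λ = 121.50202 nm

This is the γ-line of the Paschen series in Li²⁺.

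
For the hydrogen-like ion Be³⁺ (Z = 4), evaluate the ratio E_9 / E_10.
1.23457

Using E_n = -13.6057 Z² / n² eV with Z = 4:

E_9 = -13.6057 × 4² / 9² = -217.6912 / 81 = -2.68754567901 eV
E_10 = -13.6057 × 4² / 10² = -217.6912 / 100 = -2.17691200000 eV

The ratio is:
E_9/E_10 = (-2.68754567901) / (-2.17691200000)
E_9/E_10 = (-217.6912/81) / (-217.6912/100)
E_9/E_10 = 100/81
E_9/E_10 = 1.23457
(Note: the Z² factors cancel in the ratio.)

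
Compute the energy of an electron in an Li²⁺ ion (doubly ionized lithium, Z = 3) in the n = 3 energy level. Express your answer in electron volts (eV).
-13.6057 eV

The energy levels of a hydrogen-like atom are given by:
E_n = -13.6057 Z² / n² eV  (with Z = 3 for Li²⁺)

For n = 3:
E_3 = -13.6057 × 3² / 3²
E_3 = -13.6057 × 9 / 9
E_3 = -13.6057 eV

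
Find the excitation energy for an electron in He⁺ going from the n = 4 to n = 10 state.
2.8572 eV

The energy levels of a hydrogen-like atom are E_n = -13.6057 Z² eV / n².

Energy at n = 4: E_4 = -13.6057 × 2² / 4² = -3.4014250 eV
Energy at n = 10: E_10 = -13.6057 × 2² / 10² = -0.5442280 eV

The excitation energy is the difference:
ΔE = E_10 - E_4
ΔE = -0.5442280 - (-3.4014250)
ΔE = 2.8572 eV

Since this is positive, energy must be absorbed (photon absorption).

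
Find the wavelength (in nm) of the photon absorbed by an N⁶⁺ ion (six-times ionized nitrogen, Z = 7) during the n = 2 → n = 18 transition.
7.5319 nm

First, find the transition energy using E_n = -13.6057 Z² / n² eV:
E_2 = -13.6057 × 7² / 2² = -166.669825 eV
E_18 = -13.6057 × 7² / 18² = -2.057652 eV

Photon energy: |ΔE| = |E_18 - E_2| = 164.612173 eV

Convert to wavelength using E = hc/λ with hc = 1239.84 eV·nm:
λ = hc/E = 1239.84 eV·nm / 164.612173 eV
λ = 7.5319 nm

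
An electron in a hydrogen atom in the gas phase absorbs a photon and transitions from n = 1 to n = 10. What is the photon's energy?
13.47 eV

The energy levels of a hydrogen-like atom are E_n = -13.6057 eV / n².

Energy at n = 1: E_1 = -13.6057 / 1² = -13.60570 eV
Energy at n = 10: E_10 = -13.6057 / 10² = -0.13606 eV

The excitation energy is the difference:
ΔE = E_10 - E_1
ΔE = -0.13606 - (-13.60570)
ΔE = 13.47 eV

Since this is positive, energy must be absorbed (photon absorption).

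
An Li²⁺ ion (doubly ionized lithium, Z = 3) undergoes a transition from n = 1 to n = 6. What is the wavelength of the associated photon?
10.414459 nm

First, find the transition energy using E_n = -13.6057 Z² / n² eV:
E_1 = -13.6057 × 3² / 1² = -122.45130000 eV
E_6 = -13.6057 × 3² / 6² = -3.40142500 eV

Photon energy: |ΔE| = |E_6 - E_1| = 119.04987500 eV

Convert to wavelength using E = hc/λ with hc = 1239.84 eV·nm:
λ = hc/E = 1239.84 eV·nm / 119.04987500 eV
λ = 10.414459 nm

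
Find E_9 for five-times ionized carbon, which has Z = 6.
-6.046978 eV

For hydrogen-like ions, the energy levels scale with Z²:
E_n = -13.6057 Z² / n² eV

For C⁵⁺ (Z = 6) at n = 9:
E_9 = -13.6057 × 6² / 9²
E_9 = -13.6057 × 36 / 81
E_9 = -489.8052 / 81
E_9 = -6.046978 eV

The energy is 36 times more negative than hydrogen at the same n due to the stronger nuclear charge.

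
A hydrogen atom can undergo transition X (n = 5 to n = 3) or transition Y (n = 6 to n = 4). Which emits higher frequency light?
5 → 3

Calculate the energy for each transition:

Transition 5 → 3:
ΔE₁ = |E_3 - E_5| = |-13.6057/3² - (-13.6057/5²)|
ΔE₁ = |-1.511744444444 - (-0.544228000000)| = 0.967516444 eV

Transition 6 → 4:
ΔE₂ = |E_4 - E_6| = |-13.6057/4² - (-13.6057/6²)|
ΔE₂ = |-0.850356250000 - (-0.377936111111)| = 0.472420139 eV

Since 0.967516444 eV > 0.472420139 eV, the transition 5 → 3 emits the more energetic photon.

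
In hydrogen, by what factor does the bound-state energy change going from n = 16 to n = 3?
28.44

Using E_n = -13.6057 Z² / n² eV with Z = 1:

E_3 = -13.6057 / 3² = -13.6057 / 9 = -1.51174444 eV
E_16 = -13.6057 / 16² = -13.6057 / 256 = -0.05314727 eV

The ratio is:
E_3/E_16 = (-1.51174444) / (-0.05314727)
E_3/E_16 = (-13.6057/9) / (-13.6057/256)
E_3/E_16 = 256/9
E_3/E_16 = 28.44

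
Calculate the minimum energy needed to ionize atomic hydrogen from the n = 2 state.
3.40 eV

The ionization energy is the energy needed to remove the electron completely (n → ∞).

For hydrogen, E_n = -13.6057 eV / n².

At n = 2: E_2 = -13.6057 / 2² = -3.40143 eV
At n = ∞: E_∞ = 0 eV

Ionization energy = E_∞ - E_2 = 0 - (-3.40143) = 3.40143 eV
Ionization energy ≈ 3.40 eV

This is also called the binding energy of the electron in state n = 2.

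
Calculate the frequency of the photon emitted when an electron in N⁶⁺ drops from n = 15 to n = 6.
3.761e+15 Hz

First, find the transition energy:
E_15 = -13.6057 × 7² / 15² = -2.96302 eV
E_6 = -13.6057 × 7² / 6² = -18.51887 eV
|ΔE| = |E_6 - E_15| = 15.55585 eV

Convert to Joules: E = 15.55585 eV × (1.602177 × 10⁻¹⁹ J/eV) = 2.49232e-18 J

Using E = hf:
f = E/h = 2.49232e-18 J / (6.62607 × 10⁻³⁴ J·s)
f = 3.761e+15 Hz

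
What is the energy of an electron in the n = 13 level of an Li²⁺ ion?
-0.7246 eV

For hydrogen-like ions, the energy levels scale with Z²:
E_n = -13.6057 Z² / n² eV

For Li²⁺ (Z = 3) at n = 13:
E_13 = -13.6057 × 3² / 13²
E_13 = -13.6057 × 9 / 169
E_13 = -122.4513 / 169
E_13 = -0.7246 eV

The energy is 9 times more negative than hydrogen at the same n due to the stronger nuclear charge.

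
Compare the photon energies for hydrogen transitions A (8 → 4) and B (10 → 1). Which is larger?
10 → 1

Calculate the energy for each transition:

Transition 8 → 4:
ΔE₁ = |E_4 - E_8| = |-13.6057/4² - (-13.6057/8²)|
ΔE₁ = |-0.850356250 - (-0.212589063)| = 0.637767 eV

Transition 10 → 1:
ΔE₂ = |E_1 - E_10| = |-13.6057/1² - (-13.6057/10²)|
ΔE₂ = |-13.605700000 - (-0.136057000)| = 13.469643 eV

Since 13.469643 eV > 0.637767 eV, the transition 10 → 1 emits the more energetic photon.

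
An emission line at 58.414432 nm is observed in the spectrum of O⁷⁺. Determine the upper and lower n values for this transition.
n = 8 → n = 5

First, find the photon energy from the wavelength (hc = 1239.84 eV·nm):
E = hc/λ = 1239.84 eV·nm / 58.414432 nm = 21.224892 eV

The energy levels of O⁷⁺ satisfy E_n = -13.6057 × 8² / n² eV, so an emission n_i → n_f releases
ΔE = 13.6057 × 8² × (1/n_f² − 1/n_i²) eV.

Setting ΔE equal to the photon energy:
1/n_f² − 1/n_i² = 21.224892 / (13.6057 × 8²) = 0.024375000

Since 1/n_i² must be positive, we need 1/n_f² > 0.024375000, i.e. n_f ≤ 6. For each allowed n_f, solve n_i = (1/n_f² − 0.024375000)^(−1/2) and check whether it is a whole number:
  n_f = 1: 1/n_i² = 1.000000000 − 0.024375000 = 0.975625000 → n_i = 1.012  (not an integer) ✗
  n_f = 2: 1/n_i² = 0.250000000 − 0.024375000 = 0.225625000 → n_i = 2.105  (not an integer) ✗
  n_f = 3: 1/n_i² = 0.111111111 − 0.024375000 = 0.086736111 → n_i = 3.395  (not an integer) ✗
  n_f = 4: 1/n_i² = 0.062500000 − 0.024375000 = 0.038125000 → n_i = 5.121  (not an integer) ✗
  n_f = 5: 1/n_i² = 0.040000000 − 0.024375000 = 0.015625000 → n_i = 8.000  → integer, n_i = 8 ✓
  n_f = 6: 1/n_i² = 0.027777778 − 0.024375000 = 0.003402778 → n_i = 17.143  (not an integer) ✗

Only n_f = 5 gives an integer upper level, n_i = 8.

The transition is from n = 8 to n = 5 (emission).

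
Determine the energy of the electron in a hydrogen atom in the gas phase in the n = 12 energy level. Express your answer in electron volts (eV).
-0.094484 eV

The energy levels of a hydrogen-like atom are given by:
E_n = -13.6057 eV / n²

For n = 12:
E_12 = -13.6057 eV / 12²
E_12 = -13.6057 eV / 144
E_12 = -0.094484 eV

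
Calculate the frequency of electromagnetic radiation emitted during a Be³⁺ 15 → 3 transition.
5.615e+15 Hz

First, find the transition energy:
E_15 = -13.6057 × 4² / 15² = -0.967516 eV
E_3 = -13.6057 × 4² / 3² = -24.187911 eV
|ΔE| = |E_3 - E_15| = 23.220395 eV

Convert to Joules: E = 23.220395 eV × (1.602177 × 10⁻¹⁹ J/eV) = 3.72032e-18 J

Using E = hf:
f = E/h = 3.72032e-18 J / (6.62607 × 10⁻³⁴ J·s)
f = 5.615e+15 Hz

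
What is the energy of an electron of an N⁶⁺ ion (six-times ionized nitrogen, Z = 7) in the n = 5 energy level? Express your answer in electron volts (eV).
-26.67 eV

The energy levels of a hydrogen-like atom are given by:
E_n = -13.6057 Z² / n² eV  (with Z = 7 for N⁶⁺)

For n = 5:
E_5 = -13.6057 × 7² / 5²
E_5 = -13.6057 × 49 / 25
E_5 = -26.67 eV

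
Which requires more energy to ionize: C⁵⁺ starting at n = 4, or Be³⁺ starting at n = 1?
Be³⁺ at n = 1 (E = -217.69 eV)

Using E_n = -13.6057 Z² / n² eV:

C⁵⁺ (Z = 6) at n = 4:
E = -13.6057 × 6² / 4² = -13.6057 × 36 / 16 = -30.61283 eV

Be³⁺ (Z = 4) at n = 1:
E = -13.6057 × 4² / 1² = -13.6057 × 16 / 1 = -217.69120 eV

Since -217.69120 eV < -30.61283 eV,
Be³⁺ at n = 1 is more tightly bound (requires more energy to ionize).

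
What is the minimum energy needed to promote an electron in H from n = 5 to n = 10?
0.4082 eV

The energy levels of a hydrogen-like atom are E_n = -13.6057 eV / n².

Energy at n = 5: E_5 = -13.6057 / 5² = -0.5442280 eV
Energy at n = 10: E_10 = -13.6057 / 10² = -0.1360570 eV

The excitation energy is the difference:
ΔE = E_10 - E_5
ΔE = -0.1360570 - (-0.5442280)
ΔE = 0.4082 eV

Since this is positive, energy must be absorbed (photon absorption).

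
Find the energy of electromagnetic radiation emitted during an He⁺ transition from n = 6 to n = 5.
0.665168 eV

The energy levels are E_n = -13.6057 Z² eV / n².

Energy at n = 6: E_6 = -13.6057 × 2² / 6² = -1.511744444 eV
Energy at n = 5: E_5 = -13.6057 × 2² / 5² = -2.176912000 eV

For emission (electron falling to lower state), the photon energy is:
E_photon = E_6 - E_5 = |-1.511744444 - (-2.176912000)|
E_photon = 0.665168 eV

This energy is carried away by the emitted photon.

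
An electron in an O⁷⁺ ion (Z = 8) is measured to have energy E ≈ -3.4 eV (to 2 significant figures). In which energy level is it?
n = 16

The exact energy levels follow E_n = -13.6057 Z² / n² eV with Z = 8.

The measured value (-3.4 eV) is reported to only 2 significant figures, so we must test candidate n values and see which one matches to that precision.

Candidate energies:
  n = 14:  E = -13.6057 × 8² / 14² = -4.44268 eV
  n = 15:  E = -13.6057 × 8² / 15² = -3.87007 eV
  n = 16:  E = -13.6057 × 8² / 16² = -3.40143 eV  ← matches
  n = 17:  E = -13.6057 × 8² / 17² = -3.01303 eV
  n = 18:  E = -13.6057 × 8² / 18² = -2.68755 eV

Checking against the measurement of -3.4 eV (2 sig figs), only n = 16 agrees:
E_16 = -3.40143 eV, which rounds to -3.4 eV ✓

Therefore n = 16.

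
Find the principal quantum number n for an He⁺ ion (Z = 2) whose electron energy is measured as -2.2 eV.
n = 5

The exact energy levels follow E_n = -13.6057 Z² / n² eV with Z = 2.

The measured value (-2.2 eV) is reported to only 2 significant figures, so we must test candidate n values and see which one matches to that precision.

Candidate energies:
  n = 3:  E = -13.6057 × 2² / 3² = -6.04698 eV
  n = 4:  E = -13.6057 × 2² / 4² = -3.40143 eV
  n = 5:  E = -13.6057 × 2² / 5² = -2.17691 eV  ← matches
  n = 6:  E = -13.6057 × 2² / 6² = -1.51174 eV
  n = 7:  E = -13.6057 × 2² / 7² = -1.11067 eV

Checking against the measurement of -2.2 eV (2 sig figs), only n = 5 agrees:
E_5 = -2.17691 eV, which rounds to -2.2 eV ✓

Therefore n = 5.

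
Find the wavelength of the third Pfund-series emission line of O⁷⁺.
58.414 nm

The lines of a series are numbered from the longest wavelength (smallest ΔE) outward; the third line is the transition from n = n_f + 3 to n_f.
The Pfund series has all transitions ending at n_f = 5.

For O⁷⁺ (Z = 8), the third line (γ-line) is the jump from n = 8 to n = 5:
E_8 = -13.6057 × 8² / 8² = -13.60570 eV
E_5 = -13.6057 × 8² / 5² = -34.83059 eV
ΔE = E_8 - E_5 = 21.22489 eV

λ = hc/E = 1239.84 eV·nm / 21.22489 eV
λ = 58.414 nm

This is the γ-line of the Pfund series in O⁷⁺.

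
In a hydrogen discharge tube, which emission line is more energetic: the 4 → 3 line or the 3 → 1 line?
3 → 1

Calculate the energy for each transition:

Transition 4 → 3:
ΔE₁ = |E_3 - E_4| = |-13.6057/3² - (-13.6057/4²)|
ΔE₁ = |-1.5117444444 - (-0.8503562500)| = 0.6613882 eV

Transition 3 → 1:
ΔE₂ = |E_1 - E_3| = |-13.6057/1² - (-13.6057/3²)|
ΔE₂ = |-13.6057000000 - (-1.5117444444)| = 12.0939556 eV

Since 12.0939556 eV > 0.6613882 eV, the transition 3 → 1 emits the more energetic photon.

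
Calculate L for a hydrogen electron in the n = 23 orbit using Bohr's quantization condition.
2.42552e-33 J·s (or 23ℏ)

In the Bohr model, angular momentum is quantized:
L = nℏ

where ℏ = h/(2π) = 1.0545718e-34 J·s

For n = 23:
L = 23 × 1.0545718e-34 J·s
L = 2.42552e-33 J·s

This can also be written as L = 23ℏ.
The angular momentum is an integer multiple of the reduced Planck constant.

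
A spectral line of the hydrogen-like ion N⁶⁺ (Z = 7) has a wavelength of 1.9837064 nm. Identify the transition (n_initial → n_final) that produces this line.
n = 4 → n = 1

First, find the photon energy from the wavelength (hc = 1239.84 eV·nm):
E = hc/λ = 1239.84 eV·nm / 1.9837064 nm = 625.01185 eV

The energy levels of N⁶⁺ satisfy E_n = -13.6057 × 7² / n² eV, so an emission n_i → n_f releases
ΔE = 13.6057 × 7² × (1/n_f² − 1/n_i²) eV.

Setting ΔE equal to the photon energy:
1/n_f² − 1/n_i² = 625.01185 / (13.6057 × 7²) = 0.93750001

Since 1/n_i² must be positive, we need 1/n_f² > 0.93750001, i.e. n_f ≤ 1. For each allowed n_f, solve n_i = (1/n_f² − 0.93750001)^(−1/2) and check whether it is a whole number:
  n_f = 1: 1/n_i² = 1.00000000 − 0.93750001 = 0.06249999 → n_i = 4.000  → integer, n_i = 4 ✓

Only n_f = 1 gives an integer upper level, n_i = 4.

The transition is from n = 4 to n = 1 (emission).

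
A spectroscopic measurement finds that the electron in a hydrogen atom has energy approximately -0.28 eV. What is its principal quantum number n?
n = 7

The exact energy levels follow E_n = -13.6057 eV / n².

The measured value (-0.28 eV) is reported to only 2 significant figures, so we must test candidate n values and see which one matches to that precision.

Candidate energies:
  n = 5:  E = -13.6057/5² = -0.54423 eV
  n = 6:  E = -13.6057/6² = -0.37794 eV
  n = 7:  E = -13.6057/7² = -0.27767 eV  ← matches
  n = 8:  E = -13.6057/8² = -0.21259 eV
  n = 9:  E = -13.6057/9² = -0.16797 eV

Checking against the measurement of -0.28 eV (2 sig figs), only n = 7 agrees:
E_7 = -0.27767 eV, which rounds to -0.28 eV ✓

Therefore n = 7.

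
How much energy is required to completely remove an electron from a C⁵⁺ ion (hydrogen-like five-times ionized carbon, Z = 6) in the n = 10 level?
4.90 eV

The ionization energy is the energy needed to remove the electron completely (n → ∞).

For a hydrogen-like ion with Z = 6, E_n = -13.6057 Z² / n² eV.

At n = 10: E_10 = -13.6057 × 6² / 10² = -4.89805 eV
At n = ∞: E_∞ = 0 eV

Ionization energy = E_∞ - E_10 = 0 - (-4.89805) = 4.89805 eV
Ionization energy ≈ 4.90 eV

This is also called the binding energy of the electron in state n = 10.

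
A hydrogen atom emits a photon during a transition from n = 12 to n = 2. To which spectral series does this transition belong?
Balmer series

The spectral series in hydrogen are named based on the final (lower) energy level:
- Lyman series: n_final = 1 (ultraviolet)
- Balmer series: n_final = 2 (visible/near-UV)
- Paschen series: n_final = 3 (infrared)
- Brackett series: n_final = 4 (infrared)
- Pfund series: n_final = 5 (far infrared)

Since this transition ends at n = 2, it belongs to the Balmer series.

For reference, this 12 → 2 line has photon energy
ΔE = 13.6057 eV × (1/2² - 1/12²) = 3.30694097 eV,
corresponding to wavelength λ = hc/ΔE = 1239.84 eV·nm / 3.30694097 eV = 374.9205 nm in the visible/near-UV region.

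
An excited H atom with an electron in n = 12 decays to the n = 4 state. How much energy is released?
0.756 eV

The energy levels are E_n = -13.6057 eV / n².

Energy at n = 12: E_12 = -13.6057 / 12² = -0.094484 eV
Energy at n = 4: E_4 = -13.6057 / 4² = -0.850356 eV

For emission (electron falling to lower state), the photon energy is:
E_photon = E_12 - E_4 = |-0.094484 - (-0.850356)|
E_photon = 0.756 eV

This energy is carried away by the emitted photon.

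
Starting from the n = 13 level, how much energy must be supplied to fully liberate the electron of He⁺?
0.322028 eV

The ionization energy is the energy needed to remove the electron completely (n → ∞).

For a hydrogen-like ion with Z = 2, E_n = -13.6057 Z² / n² eV.

At n = 13: E_13 = -13.6057 × 2² / 13² = -0.322028402 eV
At n = ∞: E_∞ = 0 eV

Ionization energy = E_∞ - E_13 = 0 - (-0.322028402) = 0.322028402 eV
Ionization energy ≈ 0.322028 eV

This is also called the binding energy of the electron in state n = 13.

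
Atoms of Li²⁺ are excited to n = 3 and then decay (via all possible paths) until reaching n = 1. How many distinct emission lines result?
3

The electron can occupy levels n = 1, 2, ..., 3 during de-excitation — that is m = 3 - 1 + 1 = 3 distinct levels.

The number of distinct spectral lines equals the number of ways to choose 2 of these m levels (each pair gives one possible emission transition):

Number of lines = m(m-1)/2 = 3×2/2 = 3

These correspond to all possible transitions between the 3 levels:
3 → 2, 3 → 1, 2 → 1

Each transition produces a photon with a unique energy (and thus wavelength). This count does not depend on Z.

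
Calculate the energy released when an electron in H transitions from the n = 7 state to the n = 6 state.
0.100269 eV

The energy levels are E_n = -13.6057 eV / n².

Energy at n = 7: E_7 = -13.6057 / 7² = -0.277667347 eV
Energy at n = 6: E_6 = -13.6057 / 6² = -0.377936111 eV

For emission (electron falling to lower state), the photon energy is:
E_photon = E_7 - E_6 = |-0.277667347 - (-0.377936111)|
E_photon = 0.100269 eV

This energy is carried away by the emitted photon.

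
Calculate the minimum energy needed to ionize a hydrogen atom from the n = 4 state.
0.85036 eV

The ionization energy is the energy needed to remove the electron completely (n → ∞).

For hydrogen, E_n = -13.6057 eV / n².

At n = 4: E_4 = -13.6057 / 4² = -0.85035625 eV
At n = ∞: E_∞ = 0 eV

Ionization energy = E_∞ - E_4 = 0 - (-0.85035625) = 0.85035625 eV
Ionization energy ≈ 0.85036 eV

This is also called the binding energy of the electron in state n = 4.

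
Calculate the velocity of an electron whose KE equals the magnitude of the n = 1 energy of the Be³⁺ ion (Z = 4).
8.75e+06 m/s (or 2.9189% of c)

The binding energy at n = 1 for Be³⁺ is:
E_1 = -13.6057 × 4²/1² = -217.691200 eV
|E_1| = 217.691200 eV

Convert to Joules:
KE = 217.691200 eV × (1.602177 × 10⁻¹⁹ J/eV) = 3.4878e-17 J

Using KE = ½mv²:
v = √(2·KE/m_e)
v = √(2 × 3.4878e-17 J / 9.10938 × 10⁻³¹ kg)
v = 8.75e+06 m/s

This is approximately 2.9189% the speed of light.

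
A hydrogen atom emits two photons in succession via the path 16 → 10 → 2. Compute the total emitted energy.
3.34828 eV

The energy levels of hydrogen are E_n = -13.6057 / n² eV.

First transition (16 → 10):
ΔE₁ = |E_10 - E_16|
ΔE₁ = |-0.13605700000 - (-0.05314726563)| = 0.08290973 eV

Second transition (10 → 2):
ΔE₂ = |E_2 - E_10|
ΔE₂ = |-3.40142500000 - (-0.13605700000)| = 3.26536800 eV

Total energy released:
E_total = ΔE₁ + ΔE₂ = 0.08290973 + 3.26536800 = 3.34828 eV

Note: This equals the direct transition 16 → 2: 3.34828 eV ✓
Energy is conserved regardless of the path taken.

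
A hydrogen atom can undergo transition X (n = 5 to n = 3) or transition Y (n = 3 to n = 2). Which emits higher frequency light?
3 → 2

Calculate the energy for each transition:

Transition 5 → 3:
ΔE₁ = |E_3 - E_5| = |-13.6057/3² - (-13.6057/5²)|
ΔE₁ = |-1.51174444 - (-0.54422800)| = 0.96752 eV

Transition 3 → 2:
ΔE₂ = |E_2 - E_3| = |-13.6057/2² - (-13.6057/3²)|
ΔE₂ = |-3.40142500 - (-1.51174444)| = 1.88968 eV

Since 1.88968 eV > 0.96752 eV, the transition 3 → 2 emits the more energetic photon.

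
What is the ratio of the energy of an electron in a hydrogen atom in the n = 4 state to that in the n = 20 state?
25.000000

Using E_n = -13.6057 Z² / n² eV with Z = 1:

E_4 = -13.6057 / 4² = -13.6057 / 16 = -0.850356250000 eV
E_20 = -13.6057 / 20² = -13.6057 / 400 = -0.034014250000 eV

The ratio is:
E_4/E_20 = (-0.850356250000) / (-0.034014250000)
E_4/E_20 = (-13.6057/16) / (-13.6057/400)
E_4/E_20 = 400/16
E_4/E_20 = 25.000000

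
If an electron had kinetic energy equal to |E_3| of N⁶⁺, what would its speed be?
5.10e+06 m/s (or 1.70% of c)

The binding energy at n = 3 for N⁶⁺ is:
E_3 = -13.6057 × 7²/3² = -74.0755 eV
|E_3| = 74.0755 eV

Convert to Joules:
KE = 74.0755 eV × (1.602177 × 10⁻¹⁹ J/eV) = 1.1868e-17 J

Using KE = ½mv²:
v = √(2·KE/m_e)
v = √(2 × 1.1868e-17 J / 9.10938 × 10⁻³¹ kg)
v = 5.10e+06 m/s

This is approximately 1.70% the speed of light.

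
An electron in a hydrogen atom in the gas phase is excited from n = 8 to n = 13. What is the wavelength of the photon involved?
9386.89873 nm

First, find the transition energy using E_n = -13.6057 / n² eV:
E_8 = -13.6057 / 8² = -0.21258906250 eV
E_13 = -13.6057 / 13² = -0.08050710059 eV

Photon energy: |ΔE| = |E_13 - E_8| = 0.13208196191 eV

Convert to wavelength using E = hc/λ with hc = 1239.84 eV·nm:
λ = hc/E = 1239.84 eV·nm / 0.13208196191 eV
λ = 9386.89873 nm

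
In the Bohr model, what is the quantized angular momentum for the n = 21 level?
2.2146e-33 J·s (or 21ℏ)

In the Bohr model, angular momentum is quantized:
L = nℏ

where ℏ = h/(2π) = 1.054572e-34 J·s

For n = 21:
L = 21 × 1.054572e-34 J·s
L = 2.2146e-33 J·s

This can also be written as L = 21ℏ.
The angular momentum is an integer multiple of the reduced Planck constant.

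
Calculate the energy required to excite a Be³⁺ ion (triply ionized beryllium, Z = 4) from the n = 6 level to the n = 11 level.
4.24788 eV

The energy levels of a hydrogen-like atom are E_n = -13.6057 Z² eV / n².

Energy at n = 6: E_6 = -13.6057 × 4² / 6² = -6.04697778 eV
Energy at n = 11: E_11 = -13.6057 × 4² / 11² = -1.79910083 eV

The excitation energy is the difference:
ΔE = E_11 - E_6
ΔE = -1.79910083 - (-6.04697778)
ΔE = 4.24788 eV

Since this is positive, energy must be absorbed (photon absorption).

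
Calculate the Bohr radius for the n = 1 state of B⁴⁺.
0.010584 nm (or 0.105835 Å)

The Bohr radius formula is:
r_n = n² a₀ / Z

where a₀ = 0.052917721 nm is the Bohr radius.

For B⁴⁺ (Z = 5) at n = 1:
r_1 = 1² × 0.052917721 nm / 5
r_1 = 1 × 0.052917721 nm / 5
r_1 = 0.0529177 nm / 5
r_1 = 0.010584 nm

The electron orbits at approximately 0.010584 nm from the nucleus.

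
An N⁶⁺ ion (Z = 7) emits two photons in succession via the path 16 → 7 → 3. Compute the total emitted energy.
71.471 eV

The energy levels of N⁶⁺ are E_n = -13.6057 × 7² / n² eV.

First transition (16 → 7):
ΔE₁ = |E_7 - E_16|
ΔE₁ = |-13.605700000 - (-2.604216016)| = 11.001484 eV

Second transition (7 → 3):
ΔE₂ = |E_3 - E_7|
ΔE₂ = |-74.075477778 - (-13.605700000)| = 60.469778 eV

Total energy released:
E_total = ΔE₁ + ΔE₂ = 11.001484 + 60.469778 = 71.471 eV

Note: This equals the direct transition 16 → 3: 71.471 eV ✓
Energy is conserved regardless of the path taken.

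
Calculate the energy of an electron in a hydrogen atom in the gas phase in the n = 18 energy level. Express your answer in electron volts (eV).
-0.042 eV

The energy levels of a hydrogen-like atom are given by:
E_n = -13.6057 eV / n²

For n = 18:
E_18 = -13.6057 eV / 18²
E_18 = -13.6057 eV / 324
E_18 = -0.042 eV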